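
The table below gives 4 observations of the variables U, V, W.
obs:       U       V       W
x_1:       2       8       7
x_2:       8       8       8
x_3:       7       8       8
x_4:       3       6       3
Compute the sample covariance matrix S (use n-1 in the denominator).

Step 1 — column means:
  mean(U) = (2 + 8 + 7 + 3) / 4 = 20/4 = 5
  mean(V) = (8 + 8 + 8 + 6) / 4 = 30/4 = 7.5
  mean(W) = (7 + 8 + 8 + 3) / 4 = 26/4 = 6.5

Step 2 — sample covariance S[i,j] = (1/(n-1)) · Σ_k (x_{k,i} - mean_i) · (x_{k,j} - mean_j), with n-1 = 3.
  S[U,U] = ((-3)·(-3) + (3)·(3) + (2)·(2) + (-2)·(-2)) / 3 = 26/3 = 8.6667
  S[U,V] = ((-3)·(0.5) + (3)·(0.5) + (2)·(0.5) + (-2)·(-1.5)) / 3 = 4/3 = 1.3333
  S[U,W] = ((-3)·(0.5) + (3)·(1.5) + (2)·(1.5) + (-2)·(-3.5)) / 3 = 13/3 = 4.3333
  S[V,V] = ((0.5)·(0.5) + (0.5)·(0.5) + (0.5)·(0.5) + (-1.5)·(-1.5)) / 3 = 3/3 = 1
  S[V,W] = ((0.5)·(0.5) + (0.5)·(1.5) + (0.5)·(1.5) + (-1.5)·(-3.5)) / 3 = 7/3 = 2.3333
  S[W,W] = ((0.5)·(0.5) + (1.5)·(1.5) + (1.5)·(1.5) + (-3.5)·(-3.5)) / 3 = 17/3 = 5.6667

S is symmetric (S[j,i] = S[i,j]). Assembling:

S = [[8.6667, 1.3333, 4.3333],
 [1.3333, 1, 2.3333],
 [4.3333, 2.3333, 5.6667]]


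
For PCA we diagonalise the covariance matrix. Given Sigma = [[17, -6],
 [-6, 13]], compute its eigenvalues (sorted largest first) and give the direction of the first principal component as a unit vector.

Step 1 — characteristic polynomial of 2×2 Sigma:
  det(Sigma - λI) = λ² - trace · λ + det = 0.
  trace = 17 + 13 = 30, det = 17·13 - (-6)² = 185.
Step 2 — discriminant:
  Δ = trace² - 4·det = 900 - 740 = 160.
Step 3 — eigenvalues:
  λ = (trace ± √Δ)/2 = (30 ± 12.6491)/2,
  λ_1 = 21.3246,  λ_2 = 8.6754.

Step 4 — unit eigenvector for λ_1: solve (Sigma - λ_1 I)v = 0. First row:
  (17 - 21.3246)·v_x + (-6)·v_y = 0, i.e. (-4.3246)·v_x + (-6)·v_y = 0,
  so v ∝ (b, λ_1 - a) = (-6, 4.3246); multiply by -1 so the first entry is positive: u = (6, -4.3246).
  ||u|| = √((6)² + (-4.3246)²) = √(54.7018) ≈ 7.3961,
  v_1 = u/||u|| ≈ (0.8112, -0.5847) (||v_1|| = 1).

λ_1 = 21.3246,  λ_2 = 8.6754;  v_1 ≈ (0.8112, -0.5847)


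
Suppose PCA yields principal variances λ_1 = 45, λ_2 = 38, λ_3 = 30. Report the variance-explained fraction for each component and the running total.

Step 1 — total variance = trace(Sigma) = Σ λ_i = 45 + 38 + 30 = 113.

Step 2 — fraction explained by component i = λ_i / Σ λ:
  PC1: 45/113 = 0.3982
  PC2: 38/113 = 0.3363
  PC3: 30/113 = 0.2655

Step 3 — cumulative fraction after k components = (λ_1 + ... + λ_k) / Σ λ:
  k = 1: 45/113 = 0.3982
  k = 2: (45 + 38)/113 = 83/113 = 0.7345
  k = 3: (45 + 38 + 30)/113 = 113/113 = 1

Summary (fraction, with percent):

explained: PC1 0.3982 (39.82%), PC2 0.3363 (33.63%), PC3 0.2655 (26.55%);  cumulative: 0.3982, 0.7345, 1


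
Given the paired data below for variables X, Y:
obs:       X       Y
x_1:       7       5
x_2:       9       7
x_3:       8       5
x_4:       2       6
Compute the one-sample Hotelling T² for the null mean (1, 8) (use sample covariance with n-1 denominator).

Step 1 — sample mean vector:
  mean(X) = (7 + 9 + 8 + 2) / 4 = 26/4 = 6.5
  mean(Y) = (5 + 7 + 5 + 6) / 4 = 23/4 = 5.75
  x̄ = (6.5, 5.75),  deviation x̄ - mu_0 = (6.5, 5.75) - (1, 8) = (5.5, -2.25).

Step 2 — sample covariance matrix, S[i,j] = (1/(n-1)) · Σ_k (x_{k,i} - mean_i) · (x_{k,j} - mean_j), divisor n-1 = 3:
  S[X,X] = ((0.5)·(0.5) + (2.5)·(2.5) + (1.5)·(1.5) + (-4.5)·(-4.5)) / 3 = 29/3 = 9.6667
  S[X,Y] = ((0.5)·(-0.75) + (2.5)·(1.25) + (1.5)·(-0.75) + (-4.5)·(0.25)) / 3 = 0.5/3 = 0.1667
  S[Y,Y] = ((-0.75)·(-0.75) + (1.25)·(1.25) + (-0.75)·(-0.75) + (0.25)·(0.25)) / 3 = 2.75/3 = 0.9167
  S = [[9.6667, 0.1667],
 [0.1667, 0.9167]].

Step 3 — invert S. det(S) = 9.6667·0.9167 - (0.1667)² = 8.8333.
  S^{-1} = (1/det) · [[d, -b], [-b, a]] = [[0.1038, -0.0189],
 [-0.0189, 1.0943]].

Step 4 — quadratic form (x̄ - mu_0)^T · S^{-1} · (x̄ - mu_0):
  S^{-1} · (x̄ - mu_0) = (0.6132, -2.566),
  (x̄ - mu_0)^T · [...] = (5.5)·(0.6132) + (-2.25)·(-2.566) = 9.1462.

Step 5 — scale by n: T² = 4 · 9.1462 = 36.5849.

T² ≈ 36.5849


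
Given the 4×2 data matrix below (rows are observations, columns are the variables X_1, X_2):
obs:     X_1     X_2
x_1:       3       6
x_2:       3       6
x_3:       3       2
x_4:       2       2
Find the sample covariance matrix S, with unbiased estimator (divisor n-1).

Step 1 — column means:
  mean(X_1) = (3 + 3 + 3 + 2) / 4 = 11/4 = 2.75
  mean(X_2) = (6 + 6 + 2 + 2) / 4 = 16/4 = 4

Step 2 — sample covariance S[i,j] = (1/(n-1)) · Σ_k (x_{k,i} - mean_i) · (x_{k,j} - mean_j), with n-1 = 3.
  S[X_1,X_1] = ((0.25)·(0.25) + (0.25)·(0.25) + (0.25)·(0.25) + (-0.75)·(-0.75)) / 3 = 0.75/3 = 0.25
  S[X_1,X_2] = ((0.25)·(2) + (0.25)·(2) + (0.25)·(-2) + (-0.75)·(-2)) / 3 = 2/3 = 0.6667
  S[X_2,X_2] = ((2)·(2) + (2)·(2) + (-2)·(-2) + (-2)·(-2)) / 3 = 16/3 = 5.3333

S is symmetric (S[j,i] = S[i,j]). Assembling:

S = [[0.25, 0.6667],
 [0.6667, 5.3333]]


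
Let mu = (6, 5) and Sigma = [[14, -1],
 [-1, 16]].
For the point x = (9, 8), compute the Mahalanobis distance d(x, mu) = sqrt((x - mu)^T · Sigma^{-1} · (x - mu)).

Step 1 — centre the observation: (x - mu) = (3, 3).

Step 2 — invert Sigma. det(Sigma) = 14·16 - (-1)² = 223.
  Sigma^{-1} = (1/det) · [[d, -b], [-b, a]] = [[0.0717, 0.0045],
 [0.0045, 0.0628]].

Step 3 — form the quadratic (x - mu)^T · Sigma^{-1} · (x - mu):
  Sigma^{-1} · (x - mu) = (0.2287, 0.2018).
  (x - mu)^T · [Sigma^{-1} · (x - mu)] = (3)·(0.2287) + (3)·(0.2018) = 1.2915.

Step 4 — take square root: d = √(1.2915) ≈ 1.1364.

d(x, mu) = √(1.2915) ≈ 1.1364


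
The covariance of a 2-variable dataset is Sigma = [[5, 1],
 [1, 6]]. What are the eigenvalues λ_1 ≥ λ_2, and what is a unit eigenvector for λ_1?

Step 1 — characteristic polynomial of 2×2 Sigma:
  det(Sigma - λI) = λ² - trace · λ + det = 0.
  trace = 5 + 6 = 11, det = 5·6 - (1)² = 29.
Step 2 — discriminant:
  Δ = trace² - 4·det = 121 - 116 = 5.
Step 3 — eigenvalues:
  λ = (trace ± √Δ)/2 = (11 ± 2.2361)/2,
  λ_1 = 6.618,  λ_2 = 4.382.

Step 4 — unit eigenvector for λ_1: solve (Sigma - λ_1 I)v = 0. First row:
  (5 - 6.618)·v_x + (1)·v_y = 0, i.e. (-1.618)·v_x + (1)·v_y = 0,
  so v ∝ (b, λ_1 - a) = (1, 1.618) = u.
  ||u|| = √((1)² + (1.618)²) = √(3.618) ≈ 1.9021,
  v_1 = u/||u|| ≈ (0.5257, 0.8507) (||v_1|| = 1).

λ_1 = 6.618,  λ_2 = 4.382;  v_1 ≈ (0.5257, 0.8507)


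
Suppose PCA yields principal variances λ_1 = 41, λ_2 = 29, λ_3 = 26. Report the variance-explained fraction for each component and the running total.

Step 1 — total variance = trace(Sigma) = Σ λ_i = 41 + 29 + 26 = 96.

Step 2 — fraction explained by component i = λ_i / Σ λ:
  PC1: 41/96 = 0.4271
  PC2: 29/96 = 0.3021
  PC3: 26/96 = 0.2708

Step 3 — cumulative fraction after k components = (λ_1 + ... + λ_k) / Σ λ:
  k = 1: 41/96 = 0.4271
  k = 2: (41 + 29)/96 = 70/96 = 0.7292
  k = 3: (41 + 29 + 26)/96 = 96/96 = 1

Summary (fraction, with percent):

explained: PC1 0.4271 (42.71%), PC2 0.3021 (30.21%), PC3 0.2708 (27.08%);  cumulative: 0.4271, 0.7292, 1


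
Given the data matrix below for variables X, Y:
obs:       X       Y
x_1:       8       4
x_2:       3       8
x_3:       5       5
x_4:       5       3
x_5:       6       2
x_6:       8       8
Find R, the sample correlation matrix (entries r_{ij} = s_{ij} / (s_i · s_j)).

Step 1 — column means:
  mean(X) = (8 + 3 + 5 + 5 + 6 + 8) / 6 = 35/6 = 5.8333
  mean(Y) = (4 + 8 + 5 + 3 + 2 + 8) / 6 = 30/6 = 5

Step 2 — sample variances and covariances s[i,j] = (1/(n-1)) · Σ_k (x_{k,i} - mean_i) · (x_{k,j} - mean_j), with n-1 = 5:
  s[X,X] = ((2.1667)·(2.1667) + (-2.8333)·(-2.8333) + (-0.8333)·(-0.8333) + (-0.8333)·(-0.8333) + (0.1667)·(0.1667) + (2.1667)·(2.1667)) / 5 = 18.8333/5 = 3.7667
  s[X,Y] = ((2.1667)·(-1) + (-2.8333)·(3) + (-0.8333)·(0) + (-0.8333)·(-2) + (0.1667)·(-3) + (2.1667)·(3)) / 5 = -3/5 = -0.6
  s[Y,Y] = ((-1)·(-1) + (3)·(3) + (0)·(0) + (-2)·(-2) + (-3)·(-3) + (3)·(3)) / 5 = 32/5 = 6.4
  Sample standard deviations s_i = √(s[i,i]):
  s(X) = √(3.7667) = 1.9408
  s(Y) = √(6.4) = 2.5298

Step 3 — r_{ij} = s_{ij} / (s_i · s_j):
  r[X,X] = 1 (diagonal).
  r[X,Y] = -0.6 / (1.9408 · 2.5298) = -0.6 / 4.9099 = -0.1222
  r[Y,Y] = 1 (diagonal).

R is symmetric with unit diagonal. Assembling:

R = [[1, -0.1222],
 [-0.1222, 1]]


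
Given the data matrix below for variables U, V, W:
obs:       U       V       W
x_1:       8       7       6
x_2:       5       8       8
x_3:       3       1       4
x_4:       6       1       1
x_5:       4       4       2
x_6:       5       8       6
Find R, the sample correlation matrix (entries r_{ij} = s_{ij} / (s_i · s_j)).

Step 1 — column means:
  mean(U) = (8 + 5 + 3 + 6 + 4 + 5) / 6 = 31/6 = 5.1667
  mean(V) = (7 + 8 + 1 + 1 + 4 + 8) / 6 = 29/6 = 4.8333
  mean(W) = (6 + 8 + 4 + 1 + 2 + 6) / 6 = 27/6 = 4.5

Step 2 — sample variances and covariances s[i,j] = (1/(n-1)) · Σ_k (x_{k,i} - mean_i) · (x_{k,j} - mean_j), with n-1 = 5:
  s[U,U] = ((2.8333)·(2.8333) + (-0.1667)·(-0.1667) + (-2.1667)·(-2.1667) + (0.8333)·(0.8333) + (-1.1667)·(-1.1667) + (-0.1667)·(-0.1667)) / 5 = 14.8333/5 = 2.9667
  s[U,V] = ((2.8333)·(2.1667) + (-0.1667)·(3.1667) + (-2.1667)·(-3.8333) + (0.8333)·(-3.8333) + (-1.1667)·(-0.8333) + (-0.1667)·(3.1667)) / 5 = 11.1667/5 = 2.2333
  s[U,W] = ((2.8333)·(1.5) + (-0.1667)·(3.5) + (-2.1667)·(-0.5) + (0.8333)·(-3.5) + (-1.1667)·(-2.5) + (-0.1667)·(1.5)) / 5 = 4.5/5 = 0.9
  s[V,V] = ((2.1667)·(2.1667) + (3.1667)·(3.1667) + (-3.8333)·(-3.8333) + (-3.8333)·(-3.8333) + (-0.8333)·(-0.8333) + (3.1667)·(3.1667)) / 5 = 54.8333/5 = 10.9667
  s[V,W] = ((2.1667)·(1.5) + (3.1667)·(3.5) + (-3.8333)·(-0.5) + (-3.8333)·(-3.5) + (-0.8333)·(-2.5) + (3.1667)·(1.5)) / 5 = 36.5/5 = 7.3
  s[W,W] = ((1.5)·(1.5) + (3.5)·(3.5) + (-0.5)·(-0.5) + (-3.5)·(-3.5) + (-2.5)·(-2.5) + (1.5)·(1.5)) / 5 = 35.5/5 = 7.1
  Sample standard deviations s_i = √(s[i,i]):
  s(U) = √(2.9667) = 1.7224
  s(V) = √(10.9667) = 3.3116
  s(W) = √(7.1) = 2.6646

Step 3 — r_{ij} = s_{ij} / (s_i · s_j):
  r[U,U] = 1 (diagonal).
  r[U,V] = 2.2333 / (1.7224 · 3.3116) = 2.2333 / 5.7039 = 0.3915
  r[U,W] = 0.9 / (1.7224 · 2.6646) = 0.9 / 4.5895 = 0.1961
  r[V,V] = 1 (diagonal).
  r[V,W] = 7.3 / (3.3116 · 2.6646) = 7.3 / 8.824 = 0.8273
  r[W,W] = 1 (diagonal).

R is symmetric with unit diagonal. Assembling:

R = [[1, 0.3915, 0.1961],
 [0.3915, 1, 0.8273],
 [0.1961, 0.8273, 1]]


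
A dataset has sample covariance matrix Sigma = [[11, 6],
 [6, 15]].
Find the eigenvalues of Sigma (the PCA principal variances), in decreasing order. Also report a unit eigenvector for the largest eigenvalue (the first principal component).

Step 1 — characteristic polynomial of 2×2 Sigma:
  det(Sigma - λI) = λ² - trace · λ + det = 0.
  trace = 11 + 15 = 26, det = 11·15 - (6)² = 129.
Step 2 — discriminant:
  Δ = trace² - 4·det = 676 - 516 = 160.
Step 3 — eigenvalues:
  λ = (trace ± √Δ)/2 = (26 ± 12.6491)/2,
  λ_1 = 19.3246,  λ_2 = 6.6754.

Step 4 — unit eigenvector for λ_1: solve (Sigma - λ_1 I)v = 0. First row:
  (11 - 19.3246)·v_x + (6)·v_y = 0, i.e. (-8.3246)·v_x + (6)·v_y = 0,
  so v ∝ (b, λ_1 - a) = (6, 8.3246) = u.
  ||u|| = √((6)² + (8.3246)²) = √(105.2982) ≈ 10.2615,
  v_1 = u/||u|| ≈ (0.5847, 0.8112) (||v_1|| = 1).

λ_1 = 19.3246,  λ_2 = 6.6754;  v_1 ≈ (0.5847, 0.8112)


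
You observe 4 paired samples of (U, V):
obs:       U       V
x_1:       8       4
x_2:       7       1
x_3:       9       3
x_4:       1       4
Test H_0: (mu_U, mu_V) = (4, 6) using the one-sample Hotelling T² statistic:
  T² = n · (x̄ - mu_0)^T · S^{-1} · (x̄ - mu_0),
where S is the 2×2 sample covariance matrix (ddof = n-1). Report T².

Step 1 — sample mean vector:
  mean(U) = (8 + 7 + 9 + 1) / 4 = 25/4 = 6.25
  mean(V) = (4 + 1 + 3 + 4) / 4 = 12/4 = 3
  x̄ = (6.25, 3),  deviation x̄ - mu_0 = (6.25, 3) - (4, 6) = (2.25, -3).

Step 2 — sample covariance matrix, S[i,j] = (1/(n-1)) · Σ_k (x_{k,i} - mean_i) · (x_{k,j} - mean_j), divisor n-1 = 3:
  S[U,U] = ((1.75)·(1.75) + (0.75)·(0.75) + (2.75)·(2.75) + (-5.25)·(-5.25)) / 3 = 38.75/3 = 12.9167
  S[U,V] = ((1.75)·(1) + (0.75)·(-2) + (2.75)·(0) + (-5.25)·(1)) / 3 = -5/3 = -1.6667
  S[V,V] = ((1)·(1) + (-2)·(-2) + (0)·(0) + (1)·(1)) / 3 = 6/3 = 2
  S = [[12.9167, -1.6667],
 [-1.6667, 2]].

Step 3 — invert S. det(S) = 12.9167·2 - (-1.6667)² = 23.0556.
  S^{-1} = (1/det) · [[d, -b], [-b, a]] = [[0.0867, 0.0723],
 [0.0723, 0.5602]].

Step 4 — quadratic form (x̄ - mu_0)^T · S^{-1} · (x̄ - mu_0):
  S^{-1} · (x̄ - mu_0) = (-0.0217, -1.5181),
  (x̄ - mu_0)^T · [...] = (2.25)·(-0.0217) + (-3)·(-1.5181) = 4.5054.

Step 5 — scale by n: T² = 4 · 4.5054 = 18.0217.

T² ≈ 18.0217


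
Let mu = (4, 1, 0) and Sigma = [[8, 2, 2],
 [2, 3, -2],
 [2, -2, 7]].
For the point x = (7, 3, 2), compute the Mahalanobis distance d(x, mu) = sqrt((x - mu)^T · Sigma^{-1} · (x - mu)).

Step 1 — centre the observation: (x - mu) = (3, 2, 2).

Step 2 — invert Sigma (cofactor / det for 3×3, or solve directly):
  Sigma^{-1} = [[0.2125, -0.225, -0.125],
 [-0.225, 0.65, 0.25],
 [-0.125, 0.25, 0.25]].

Step 3 — form the quadratic (x - mu)^T · Sigma^{-1} · (x - mu):
  Sigma^{-1} · (x - mu) = (-0.0625, 1.125, 0.625).
  (x - mu)^T · [Sigma^{-1} · (x - mu)] = (3)·(-0.0625) + (2)·(1.125) + (2)·(0.625) = 3.3125.

Step 4 — take square root: d = √(3.3125) ≈ 1.82.

d(x, mu) = √(3.3125) ≈ 1.82


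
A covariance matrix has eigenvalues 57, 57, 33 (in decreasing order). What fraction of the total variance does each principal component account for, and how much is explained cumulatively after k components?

Step 1 — total variance = trace(Sigma) = Σ λ_i = 57 + 57 + 33 = 147.

Step 2 — fraction explained by component i = λ_i / Σ λ:
  PC1: 57/147 = 0.3878
  PC2: 57/147 = 0.3878
  PC3: 33/147 = 0.2245

Step 3 — cumulative fraction after k components = (λ_1 + ... + λ_k) / Σ λ:
  k = 1: 57/147 = 0.3878
  k = 2: (57 + 57)/147 = 114/147 = 0.7755
  k = 3: (57 + 57 + 33)/147 = 147/147 = 1

Summary (fraction, with percent):

explained: PC1 0.3878 (38.78%), PC2 0.3878 (38.78%), PC3 0.2245 (22.45%);  cumulative: 0.3878, 0.7755, 1


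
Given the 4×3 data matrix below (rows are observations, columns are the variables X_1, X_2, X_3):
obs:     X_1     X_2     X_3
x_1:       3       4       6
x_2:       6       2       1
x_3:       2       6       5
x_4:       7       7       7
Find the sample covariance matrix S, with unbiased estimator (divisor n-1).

Step 1 — column means:
  mean(X_1) = (3 + 6 + 2 + 7) / 4 = 18/4 = 4.5
  mean(X_2) = (4 + 2 + 6 + 7) / 4 = 19/4 = 4.75
  mean(X_3) = (6 + 1 + 5 + 7) / 4 = 19/4 = 4.75

Step 2 — sample covariance S[i,j] = (1/(n-1)) · Σ_k (x_{k,i} - mean_i) · (x_{k,j} - mean_j), with n-1 = 3.
  S[X_1,X_1] = ((-1.5)·(-1.5) + (1.5)·(1.5) + (-2.5)·(-2.5) + (2.5)·(2.5)) / 3 = 17/3 = 5.6667
  S[X_1,X_2] = ((-1.5)·(-0.75) + (1.5)·(-2.75) + (-2.5)·(1.25) + (2.5)·(2.25)) / 3 = -0.5/3 = -0.1667
  S[X_1,X_3] = ((-1.5)·(1.25) + (1.5)·(-3.75) + (-2.5)·(0.25) + (2.5)·(2.25)) / 3 = -2.5/3 = -0.8333
  S[X_2,X_2] = ((-0.75)·(-0.75) + (-2.75)·(-2.75) + (1.25)·(1.25) + (2.25)·(2.25)) / 3 = 14.75/3 = 4.9167
  S[X_2,X_3] = ((-0.75)·(1.25) + (-2.75)·(-3.75) + (1.25)·(0.25) + (2.25)·(2.25)) / 3 = 14.75/3 = 4.9167
  S[X_3,X_3] = ((1.25)·(1.25) + (-3.75)·(-3.75) + (0.25)·(0.25) + (2.25)·(2.25)) / 3 = 20.75/3 = 6.9167

S is symmetric (S[j,i] = S[i,j]). Assembling:

S = [[5.6667, -0.1667, -0.8333],
 [-0.1667, 4.9167, 4.9167],
 [-0.8333, 4.9167, 6.9167]]


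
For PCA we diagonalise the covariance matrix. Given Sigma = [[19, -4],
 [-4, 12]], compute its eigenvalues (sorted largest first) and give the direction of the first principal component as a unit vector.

Step 1 — characteristic polynomial of 2×2 Sigma:
  det(Sigma - λI) = λ² - trace · λ + det = 0.
  trace = 19 + 12 = 31, det = 19·12 - (-4)² = 212.
Step 2 — discriminant:
  Δ = trace² - 4·det = 961 - 848 = 113.
Step 3 — eigenvalues:
  λ = (trace ± √Δ)/2 = (31 ± 10.6301)/2,
  λ_1 = 20.8151,  λ_2 = 10.1849.

Step 4 — unit eigenvector for λ_1: solve (Sigma - λ_1 I)v = 0. First row:
  (19 - 20.8151)·v_x + (-4)·v_y = 0, i.e. (-1.8151)·v_x + (-4)·v_y = 0,
  so v ∝ (b, λ_1 - a) = (-4, 1.8151); multiply by -1 so the first entry is positive: u = (4, -1.8151).
  ||u|| = √((4)² + (-1.8151)²) = √(19.2945) ≈ 4.3925,
  v_1 = u/||u|| ≈ (0.9106, -0.4132) (||v_1|| = 1).

λ_1 = 20.8151,  λ_2 = 10.1849;  v_1 ≈ (0.9106, -0.4132)


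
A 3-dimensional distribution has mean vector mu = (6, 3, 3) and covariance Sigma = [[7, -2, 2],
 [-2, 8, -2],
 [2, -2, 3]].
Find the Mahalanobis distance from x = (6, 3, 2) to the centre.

Step 1 — centre the observation: (x - mu) = (0, 0, -1).

Step 2 — invert Sigma (cofactor / det for 3×3, or solve directly):
  Sigma^{-1} = [[0.1786, 0.0179, -0.1071],
 [0.0179, 0.1518, 0.0893],
 [-0.1071, 0.0893, 0.4643]].

Step 3 — form the quadratic (x - mu)^T · Sigma^{-1} · (x - mu):
  Sigma^{-1} · (x - mu) = (0.1071, -0.0893, -0.4643).
  (x - mu)^T · [Sigma^{-1} · (x - mu)] = (0)·(0.1071) + (0)·(-0.0893) + (-1)·(-0.4643) = 0.4643.

Step 4 — take square root: d = √(0.4643) ≈ 0.6814.

d(x, mu) = √(0.4643) ≈ 0.6814


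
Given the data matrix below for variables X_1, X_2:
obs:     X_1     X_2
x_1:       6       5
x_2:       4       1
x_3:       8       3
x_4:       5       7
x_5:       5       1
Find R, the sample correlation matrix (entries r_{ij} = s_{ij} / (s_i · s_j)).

Step 1 — column means:
  mean(X_1) = (6 + 4 + 8 + 5 + 5) / 5 = 28/5 = 5.6
  mean(X_2) = (5 + 1 + 3 + 7 + 1) / 5 = 17/5 = 3.4

Step 2 — sample variances and covariances s[i,j] = (1/(n-1)) · Σ_k (x_{k,i} - mean_i) · (x_{k,j} - mean_j), with n-1 = 4:
  s[X_1,X_1] = ((0.4)·(0.4) + (-1.6)·(-1.6) + (2.4)·(2.4) + (-0.6)·(-0.6) + (-0.6)·(-0.6)) / 4 = 9.2/4 = 2.3
  s[X_1,X_2] = ((0.4)·(1.6) + (-1.6)·(-2.4) + (2.4)·(-0.4) + (-0.6)·(3.6) + (-0.6)·(-2.4)) / 4 = 2.8/4 = 0.7
  s[X_2,X_2] = ((1.6)·(1.6) + (-2.4)·(-2.4) + (-0.4)·(-0.4) + (3.6)·(3.6) + (-2.4)·(-2.4)) / 4 = 27.2/4 = 6.8
  Sample standard deviations s_i = √(s[i,i]):
  s(X_1) = √(2.3) = 1.5166
  s(X_2) = √(6.8) = 2.6077

Step 3 — r_{ij} = s_{ij} / (s_i · s_j):
  r[X_1,X_1] = 1 (diagonal).
  r[X_1,X_2] = 0.7 / (1.5166 · 2.6077) = 0.7 / 3.9547 = 0.177
  r[X_2,X_2] = 1 (diagonal).

R is symmetric with unit diagonal. Assembling:

R = [[1, 0.177],
 [0.177, 1]]


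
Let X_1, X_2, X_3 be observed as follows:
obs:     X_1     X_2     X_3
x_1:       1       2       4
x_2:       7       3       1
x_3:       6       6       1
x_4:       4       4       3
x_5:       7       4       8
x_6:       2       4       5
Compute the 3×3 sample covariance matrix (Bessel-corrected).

Step 1 — column means:
  mean(X_1) = (1 + 7 + 6 + 4 + 7 + 2) / 6 = 27/6 = 4.5
  mean(X_2) = (2 + 3 + 6 + 4 + 4 + 4) / 6 = 23/6 = 3.8333
  mean(X_3) = (4 + 1 + 1 + 3 + 8 + 5) / 6 = 22/6 = 3.6667

Step 2 — sample covariance S[i,j] = (1/(n-1)) · Σ_k (x_{k,i} - mean_i) · (x_{k,j} - mean_j), with n-1 = 5.
  S[X_1,X_1] = ((-3.5)·(-3.5) + (2.5)·(2.5) + (1.5)·(1.5) + (-0.5)·(-0.5) + (2.5)·(2.5) + (-2.5)·(-2.5)) / 5 = 33.5/5 = 6.7
  S[X_1,X_2] = ((-3.5)·(-1.8333) + (2.5)·(-0.8333) + (1.5)·(2.1667) + (-0.5)·(0.1667) + (2.5)·(0.1667) + (-2.5)·(0.1667)) / 5 = 7.5/5 = 1.5
  S[X_1,X_3] = ((-3.5)·(0.3333) + (2.5)·(-2.6667) + (1.5)·(-2.6667) + (-0.5)·(-0.6667) + (2.5)·(4.3333) + (-2.5)·(1.3333)) / 5 = -4/5 = -0.8
  S[X_2,X_2] = ((-1.8333)·(-1.8333) + (-0.8333)·(-0.8333) + (2.1667)·(2.1667) + (0.1667)·(0.1667) + (0.1667)·(0.1667) + (0.1667)·(0.1667)) / 5 = 8.8333/5 = 1.7667
  S[X_2,X_3] = ((-1.8333)·(0.3333) + (-0.8333)·(-2.6667) + (2.1667)·(-2.6667) + (0.1667)·(-0.6667) + (0.1667)·(4.3333) + (0.1667)·(1.3333)) / 5 = -3.3333/5 = -0.6667
  S[X_3,X_3] = ((0.3333)·(0.3333) + (-2.6667)·(-2.6667) + (-2.6667)·(-2.6667) + (-0.6667)·(-0.6667) + (4.3333)·(4.3333) + (1.3333)·(1.3333)) / 5 = 35.3333/5 = 7.0667

S is symmetric (S[j,i] = S[i,j]). Assembling:

S = [[6.7, 1.5, -0.8],
 [1.5, 1.7667, -0.6667],
 [-0.8, -0.6667, 7.0667]]


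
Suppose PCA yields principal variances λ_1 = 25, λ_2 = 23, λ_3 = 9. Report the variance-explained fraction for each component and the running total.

Step 1 — total variance = trace(Sigma) = Σ λ_i = 25 + 23 + 9 = 57.

Step 2 — fraction explained by component i = λ_i / Σ λ:
  PC1: 25/57 = 0.4386
  PC2: 23/57 = 0.4035
  PC3: 9/57 = 0.1579

Step 3 — cumulative fraction after k components = (λ_1 + ... + λ_k) / Σ λ:
  k = 1: 25/57 = 0.4386
  k = 2: (25 + 23)/57 = 48/57 = 0.8421
  k = 3: (25 + 23 + 9)/57 = 57/57 = 1

Summary (fraction, with percent):

explained: PC1 0.4386 (43.86%), PC2 0.4035 (40.35%), PC3 0.1579 (15.79%);  cumulative: 0.4386, 0.8421, 1


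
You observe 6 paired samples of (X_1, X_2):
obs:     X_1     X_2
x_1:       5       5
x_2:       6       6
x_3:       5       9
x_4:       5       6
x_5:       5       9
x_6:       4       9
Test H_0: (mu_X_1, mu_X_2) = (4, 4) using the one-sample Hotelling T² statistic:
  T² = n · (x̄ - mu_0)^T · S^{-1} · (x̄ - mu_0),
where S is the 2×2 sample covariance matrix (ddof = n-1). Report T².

Step 1 — sample mean vector:
  mean(X_1) = (5 + 6 + 5 + 5 + 5 + 4) / 6 = 30/6 = 5
  mean(X_2) = (5 + 6 + 9 + 6 + 9 + 9) / 6 = 44/6 = 7.3333
  x̄ = (5, 7.3333),  deviation x̄ - mu_0 = (5, 7.3333) - (4, 4) = (1, 3.3333).

Step 2 — sample covariance matrix, S[i,j] = (1/(n-1)) · Σ_k (x_{k,i} - mean_i) · (x_{k,j} - mean_j), divisor n-1 = 5:
  S[X_1,X_1] = ((0)·(0) + (1)·(1) + (0)·(0) + (0)·(0) + (0)·(0) + (-1)·(-1)) / 5 = 2/5 = 0.4
  S[X_1,X_2] = ((0)·(-2.3333) + (1)·(-1.3333) + (0)·(1.6667) + (0)·(-1.3333) + (0)·(1.6667) + (-1)·(1.6667)) / 5 = -3/5 = -0.6
  S[X_2,X_2] = ((-2.3333)·(-2.3333) + (-1.3333)·(-1.3333) + (1.6667)·(1.6667) + (-1.3333)·(-1.3333) + (1.6667)·(1.6667) + (1.6667)·(1.6667)) / 5 = 17.3333/5 = 3.4667
  S = [[0.4, -0.6],
 [-0.6, 3.4667]].

Step 3 — invert S. det(S) = 0.4·3.4667 - (-0.6)² = 1.0267.
  S^{-1} = (1/det) · [[d, -b], [-b, a]] = [[3.3766, 0.5844],
 [0.5844, 0.3896]].

Step 4 — quadratic form (x̄ - mu_0)^T · S^{-1} · (x̄ - mu_0):
  S^{-1} · (x̄ - mu_0) = (5.3247, 1.8831),
  (x̄ - mu_0)^T · [...] = (1)·(5.3247) + (3.3333)·(1.8831) = 11.6017.

Step 5 — scale by n: T² = 6 · 11.6017 = 69.6104.

T² ≈ 69.6104


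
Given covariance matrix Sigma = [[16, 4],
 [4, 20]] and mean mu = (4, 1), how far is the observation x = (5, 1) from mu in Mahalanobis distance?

Step 1 — centre the observation: (x - mu) = (1, 0).

Step 2 — invert Sigma. det(Sigma) = 16·20 - (4)² = 304.
  Sigma^{-1} = (1/det) · [[d, -b], [-b, a]] = [[0.0658, -0.0132],
 [-0.0132, 0.0526]].

Step 3 — form the quadratic (x - mu)^T · Sigma^{-1} · (x - mu):
  Sigma^{-1} · (x - mu) = (0.0658, -0.0132).
  (x - mu)^T · [Sigma^{-1} · (x - mu)] = (1)·(0.0658) + (0)·(-0.0132) = 0.0658.

Step 4 — take square root: d = √(0.0658) ≈ 0.2565.

d(x, mu) = √(0.0658) ≈ 0.2565


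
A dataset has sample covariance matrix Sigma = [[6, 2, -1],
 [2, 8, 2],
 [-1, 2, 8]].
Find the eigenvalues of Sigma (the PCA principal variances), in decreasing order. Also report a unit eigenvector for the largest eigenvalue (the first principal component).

Step 1 — characteristic polynomial p(λ) = det(λI - Sigma) = λ³ - tr·λ² + c_1·λ - det, where tr = trace, c_1 = sum of the principal 2×2 minors, det = det(Sigma):
  tr = 6 + 8 + 8 = 22,
  c_1 = (6·8 - (2)²) + (6·8 - (-1)²) + (8·8 - (2)²) = 44 + 47 + 60 = 151,
  det = 6·(8·8 - (2)²) - (2)·((2)·8 - (2)·(-1)) + (-1)·((2)·(2) - 8·(-1)) = 6·(60) - (2)·(18) + (-1)·(12) = 312.
  So p(λ) = λ³ - 22λ² + 151λ - 312.
Step 2 — look for an integer root (rational root theorem: any rational root is an integer divisor of 312). Testing λ = 8:
  p(8) = 512 - 1408 + 1208 - 312 = 0  ✓
  Dividing out (λ - 8): p(λ) = (λ - 8)(λ² - 14λ + 39).
Step 3 — remaining eigenvalues from the quadratic λ² - 14λ + 39 = 0:
  Δ = 14² - 4·39 = 196 - 156 = 40,  λ = (14 ± √40)/2 = (14 ± 6.3246)/2 ≈ 10.1623 or 3.8377.
  Sorted: λ_1 = 10.1623,  λ_2 = 8,  λ_3 = 3.8377  (check: sum = 22 = tr ✓).

Step 4 — unit eigenvector for λ_1 ≈ 10.1623: v spans the null space of (Sigma - λ_1 I), whose rows are
  r_1 = (-4.1623, 2, -1),  r_2 = (2, -2.1623, 2),  r_3 = (-1, 2, -2.1623).
  v is orthogonal to every row, so take v ∝ r_1 × r_2 = ((2)·(2) - (-1)·(-2.1623), (-1)·(2) - (-4.1623)·(2), (-4.1623)·(-2.1623) - (2)·(2)) ≈ (1.8377, 6.3246, 5).
  Let u = (1.8377, 6.3246, 5).
  ||u|| = √((1.8377)² + (6.3246)² + (5)²) = √(68.3772) ≈ 8.2691,  v_1 = u/||u|| ≈ (0.2222, 0.7648, 0.6047) (||v_1|| = 1).

λ_1 = 10.1623,  λ_2 = 8,  λ_3 = 3.8377;  v_1 ≈ (0.2222, 0.7648, 0.6047)


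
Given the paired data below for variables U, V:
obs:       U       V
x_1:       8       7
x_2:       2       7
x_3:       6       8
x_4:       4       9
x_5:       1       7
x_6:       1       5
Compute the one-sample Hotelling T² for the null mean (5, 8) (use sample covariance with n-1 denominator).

Step 1 — sample mean vector:
  mean(U) = (8 + 2 + 6 + 4 + 1 + 1) / 6 = 22/6 = 3.6667
  mean(V) = (7 + 7 + 8 + 9 + 7 + 5) / 6 = 43/6 = 7.1667
  x̄ = (3.6667, 7.1667),  deviation x̄ - mu_0 = (3.6667, 7.1667) - (5, 8) = (-1.3333, -0.8333).

Step 2 — sample covariance matrix, S[i,j] = (1/(n-1)) · Σ_k (x_{k,i} - mean_i) · (x_{k,j} - mean_j), divisor n-1 = 5:
  S[U,U] = ((4.3333)·(4.3333) + (-1.6667)·(-1.6667) + (2.3333)·(2.3333) + (0.3333)·(0.3333) + (-2.6667)·(-2.6667) + (-2.6667)·(-2.6667)) / 5 = 41.3333/5 = 8.2667
  S[U,V] = ((4.3333)·(-0.1667) + (-1.6667)·(-0.1667) + (2.3333)·(0.8333) + (0.3333)·(1.8333) + (-2.6667)·(-0.1667) + (-2.6667)·(-2.1667)) / 5 = 8.3333/5 = 1.6667
  S[V,V] = ((-0.1667)·(-0.1667) + (-0.1667)·(-0.1667) + (0.8333)·(0.8333) + (1.8333)·(1.8333) + (-0.1667)·(-0.1667) + (-2.1667)·(-2.1667)) / 5 = 8.8333/5 = 1.7667
  S = [[8.2667, 1.6667],
 [1.6667, 1.7667]].

Step 3 — invert S. det(S) = 8.2667·1.7667 - (1.6667)² = 11.8267.
  S^{-1} = (1/det) · [[d, -b], [-b, a]] = [[0.1494, -0.1409],
 [-0.1409, 0.699]].

Step 4 — quadratic form (x̄ - mu_0)^T · S^{-1} · (x̄ - mu_0):
  S^{-1} · (x̄ - mu_0) = (-0.0817, -0.3946),
  (x̄ - mu_0)^T · [...] = (-1.3333)·(-0.0817) + (-0.8333)·(-0.3946) = 0.4378.

Step 5 — scale by n: T² = 6 · 0.4378 = 2.6268.

T² ≈ 2.6268


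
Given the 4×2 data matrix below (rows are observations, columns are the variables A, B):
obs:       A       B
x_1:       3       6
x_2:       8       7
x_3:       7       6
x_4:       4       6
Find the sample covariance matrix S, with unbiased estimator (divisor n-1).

Step 1 — column means:
  mean(A) = (3 + 8 + 7 + 4) / 4 = 22/4 = 5.5
  mean(B) = (6 + 7 + 6 + 6) / 4 = 25/4 = 6.25

Step 2 — sample covariance S[i,j] = (1/(n-1)) · Σ_k (x_{k,i} - mean_i) · (x_{k,j} - mean_j), with n-1 = 3.
  S[A,A] = ((-2.5)·(-2.5) + (2.5)·(2.5) + (1.5)·(1.5) + (-1.5)·(-1.5)) / 3 = 17/3 = 5.6667
  S[A,B] = ((-2.5)·(-0.25) + (2.5)·(0.75) + (1.5)·(-0.25) + (-1.5)·(-0.25)) / 3 = 2.5/3 = 0.8333
  S[B,B] = ((-0.25)·(-0.25) + (0.75)·(0.75) + (-0.25)·(-0.25) + (-0.25)·(-0.25)) / 3 = 0.75/3 = 0.25

S is symmetric (S[j,i] = S[i,j]). Assembling:

S = [[5.6667, 0.8333],
 [0.8333, 0.25]]


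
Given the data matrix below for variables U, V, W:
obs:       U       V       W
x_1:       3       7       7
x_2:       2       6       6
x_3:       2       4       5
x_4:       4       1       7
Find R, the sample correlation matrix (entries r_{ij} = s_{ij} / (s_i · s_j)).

Step 1 — column means:
  mean(U) = (3 + 2 + 2 + 4) / 4 = 11/4 = 2.75
  mean(V) = (7 + 6 + 4 + 1) / 4 = 18/4 = 4.5
  mean(W) = (7 + 6 + 5 + 7) / 4 = 25/4 = 6.25

Step 2 — sample variances and covariances s[i,j] = (1/(n-1)) · Σ_k (x_{k,i} - mean_i) · (x_{k,j} - mean_j), with n-1 = 3:
  s[U,U] = ((0.25)·(0.25) + (-0.75)·(-0.75) + (-0.75)·(-0.75) + (1.25)·(1.25)) / 3 = 2.75/3 = 0.9167
  s[U,V] = ((0.25)·(2.5) + (-0.75)·(1.5) + (-0.75)·(-0.5) + (1.25)·(-3.5)) / 3 = -4.5/3 = -1.5
  s[U,W] = ((0.25)·(0.75) + (-0.75)·(-0.25) + (-0.75)·(-1.25) + (1.25)·(0.75)) / 3 = 2.25/3 = 0.75
  s[V,V] = ((2.5)·(2.5) + (1.5)·(1.5) + (-0.5)·(-0.5) + (-3.5)·(-3.5)) / 3 = 21/3 = 7
  s[V,W] = ((2.5)·(0.75) + (1.5)·(-0.25) + (-0.5)·(-1.25) + (-3.5)·(0.75)) / 3 = -0.5/3 = -0.1667
  s[W,W] = ((0.75)·(0.75) + (-0.25)·(-0.25) + (-1.25)·(-1.25) + (0.75)·(0.75)) / 3 = 2.75/3 = 0.9167
  Sample standard deviations s_i = √(s[i,i]):
  s(U) = √(0.9167) = 0.9574
  s(V) = √(7) = 2.6458
  s(W) = √(0.9167) = 0.9574

Step 3 — r_{ij} = s_{ij} / (s_i · s_j):
  r[U,U] = 1 (diagonal).
  r[U,V] = -1.5 / (0.9574 · 2.6458) = -1.5 / 2.5331 = -0.5922
  r[U,W] = 0.75 / (0.9574 · 0.9574) = 0.75 / 0.9167 = 0.8182
  r[V,V] = 1 (diagonal).
  r[V,W] = -0.1667 / (2.6458 · 0.9574) = -0.1667 / 2.5331 = -0.0658
  r[W,W] = 1 (diagonal).

R is symmetric with unit diagonal. Assembling:

R = [[1, -0.5922, 0.8182],
 [-0.5922, 1, -0.0658],
 [0.8182, -0.0658, 1]]


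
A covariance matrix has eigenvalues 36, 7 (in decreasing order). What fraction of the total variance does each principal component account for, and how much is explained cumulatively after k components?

Step 1 — total variance = trace(Sigma) = Σ λ_i = 36 + 7 = 43.

Step 2 — fraction explained by component i = λ_i / Σ λ:
  PC1: 36/43 = 0.8372
  PC2: 7/43 = 0.1628

Step 3 — cumulative fraction after k components = (λ_1 + ... + λ_k) / Σ λ:
  k = 1: 36/43 = 0.8372
  k = 2: (36 + 7)/43 = 43/43 = 1

Summary (fraction, with percent):

explained: PC1 0.8372 (83.72%), PC2 0.1628 (16.28%);  cumulative: 0.8372, 1


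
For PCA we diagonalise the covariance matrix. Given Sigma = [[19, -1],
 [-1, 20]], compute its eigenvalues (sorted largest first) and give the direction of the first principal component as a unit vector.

Step 1 — characteristic polynomial of 2×2 Sigma:
  det(Sigma - λI) = λ² - trace · λ + det = 0.
  trace = 19 + 20 = 39, det = 19·20 - (-1)² = 379.
Step 2 — discriminant:
  Δ = trace² - 4·det = 1521 - 1516 = 5.
Step 3 — eigenvalues:
  λ = (trace ± √Δ)/2 = (39 ± 2.2361)/2,
  λ_1 = 20.618,  λ_2 = 18.382.

Step 4 — unit eigenvector for λ_1: solve (Sigma - λ_1 I)v = 0. First row:
  (19 - 20.618)·v_x + (-1)·v_y = 0, i.e. (-1.618)·v_x + (-1)·v_y = 0,
  so v ∝ (b, λ_1 - a) = (-1, 1.618); multiply by -1 so the first entry is positive: u = (1, -1.618).
  ||u|| = √((1)² + (-1.618)²) = √(3.618) ≈ 1.9021,
  v_1 = u/||u|| ≈ (0.5257, -0.8507) (||v_1|| = 1).

λ_1 = 20.618,  λ_2 = 18.382;  v_1 ≈ (0.5257, -0.8507)


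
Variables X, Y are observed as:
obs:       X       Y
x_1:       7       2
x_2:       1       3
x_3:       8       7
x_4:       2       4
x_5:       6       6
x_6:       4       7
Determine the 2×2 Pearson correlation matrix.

Step 1 — column means:
  mean(X) = (7 + 1 + 8 + 2 + 6 + 4) / 6 = 28/6 = 4.6667
  mean(Y) = (2 + 3 + 7 + 4 + 6 + 7) / 6 = 29/6 = 4.8333

Step 2 — sample variances and covariances s[i,j] = (1/(n-1)) · Σ_k (x_{k,i} - mean_i) · (x_{k,j} - mean_j), with n-1 = 5:
  s[X,X] = ((2.3333)·(2.3333) + (-3.6667)·(-3.6667) + (3.3333)·(3.3333) + (-2.6667)·(-2.6667) + (1.3333)·(1.3333) + (-0.6667)·(-0.6667)) / 5 = 39.3333/5 = 7.8667
  s[X,Y] = ((2.3333)·(-2.8333) + (-3.6667)·(-1.8333) + (3.3333)·(2.1667) + (-2.6667)·(-0.8333) + (1.3333)·(1.1667) + (-0.6667)·(2.1667)) / 5 = 9.6667/5 = 1.9333
  s[Y,Y] = ((-2.8333)·(-2.8333) + (-1.8333)·(-1.8333) + (2.1667)·(2.1667) + (-0.8333)·(-0.8333) + (1.1667)·(1.1667) + (2.1667)·(2.1667)) / 5 = 22.8333/5 = 4.5667
  Sample standard deviations s_i = √(s[i,i]):
  s(X) = √(7.8667) = 2.8048
  s(Y) = √(4.5667) = 2.137

Step 3 — r_{ij} = s_{ij} / (s_i · s_j):
  r[X,X] = 1 (diagonal).
  r[X,Y] = 1.9333 / (2.8048 · 2.137) = 1.9333 / 5.9937 = 0.3226
  r[Y,Y] = 1 (diagonal).

R is symmetric with unit diagonal. Assembling:

R = [[1, 0.3226],
 [0.3226, 1]]


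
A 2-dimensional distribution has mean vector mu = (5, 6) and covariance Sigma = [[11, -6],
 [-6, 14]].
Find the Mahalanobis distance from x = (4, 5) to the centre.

Step 1 — centre the observation: (x - mu) = (-1, -1).

Step 2 — invert Sigma. det(Sigma) = 11·14 - (-6)² = 118.
  Sigma^{-1} = (1/det) · [[d, -b], [-b, a]] = [[0.1186, 0.0508],
 [0.0508, 0.0932]].

Step 3 — form the quadratic (x - mu)^T · Sigma^{-1} · (x - mu):
  Sigma^{-1} · (x - mu) = (-0.1695, -0.1441).
  (x - mu)^T · [Sigma^{-1} · (x - mu)] = (-1)·(-0.1695) + (-1)·(-0.1441) = 0.3136.

Step 4 — take square root: d = √(0.3136) ≈ 0.56.

d(x, mu) = √(0.3136) ≈ 0.56


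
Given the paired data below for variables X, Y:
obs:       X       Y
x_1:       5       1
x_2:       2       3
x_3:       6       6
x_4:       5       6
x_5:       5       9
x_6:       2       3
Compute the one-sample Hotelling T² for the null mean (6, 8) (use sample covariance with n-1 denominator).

Step 1 — sample mean vector:
  mean(X) = (5 + 2 + 6 + 5 + 5 + 2) / 6 = 25/6 = 4.1667
  mean(Y) = (1 + 3 + 6 + 6 + 9 + 3) / 6 = 28/6 = 4.6667
  x̄ = (4.1667, 4.6667),  deviation x̄ - mu_0 = (4.1667, 4.6667) - (6, 8) = (-1.8333, -3.3333).

Step 2 — sample covariance matrix, S[i,j] = (1/(n-1)) · Σ_k (x_{k,i} - mean_i) · (x_{k,j} - mean_j), divisor n-1 = 5:
  S[X,X] = ((0.8333)·(0.8333) + (-2.1667)·(-2.1667) + (1.8333)·(1.8333) + (0.8333)·(0.8333) + (0.8333)·(0.8333) + (-2.1667)·(-2.1667)) / 5 = 14.8333/5 = 2.9667
  S[X,Y] = ((0.8333)·(-3.6667) + (-2.1667)·(-1.6667) + (1.8333)·(1.3333) + (0.8333)·(1.3333) + (0.8333)·(4.3333) + (-2.1667)·(-1.6667)) / 5 = 11.3333/5 = 2.2667
  S[Y,Y] = ((-3.6667)·(-3.6667) + (-1.6667)·(-1.6667) + (1.3333)·(1.3333) + (1.3333)·(1.3333) + (4.3333)·(4.3333) + (-1.6667)·(-1.6667)) / 5 = 41.3333/5 = 8.2667
  S = [[2.9667, 2.2667],
 [2.2667, 8.2667]].

Step 3 — invert S. det(S) = 2.9667·8.2667 - (2.2667)² = 19.3867.
  S^{-1} = (1/det) · [[d, -b], [-b, a]] = [[0.4264, -0.1169],
 [-0.1169, 0.153]].

Step 4 — quadratic form (x̄ - mu_0)^T · S^{-1} · (x̄ - mu_0):
  S^{-1} · (x̄ - mu_0) = (-0.392, -0.2957),
  (x̄ - mu_0)^T · [...] = (-1.8333)·(-0.392) + (-3.3333)·(-0.2957) = 1.7045.

Step 5 — scale by n: T² = 6 · 1.7045 = 10.227.

T² ≈ 10.227


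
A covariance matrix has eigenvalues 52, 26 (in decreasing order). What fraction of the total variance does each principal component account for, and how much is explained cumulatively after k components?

Step 1 — total variance = trace(Sigma) = Σ λ_i = 52 + 26 = 78.

Step 2 — fraction explained by component i = λ_i / Σ λ:
  PC1: 52/78 = 0.6667
  PC2: 26/78 = 0.3333

Step 3 — cumulative fraction after k components = (λ_1 + ... + λ_k) / Σ λ:
  k = 1: 52/78 = 0.6667
  k = 2: (52 + 26)/78 = 78/78 = 1

Summary (fraction, with percent):

explained: PC1 0.6667 (66.67%), PC2 0.3333 (33.33%);  cumulative: 0.6667, 1


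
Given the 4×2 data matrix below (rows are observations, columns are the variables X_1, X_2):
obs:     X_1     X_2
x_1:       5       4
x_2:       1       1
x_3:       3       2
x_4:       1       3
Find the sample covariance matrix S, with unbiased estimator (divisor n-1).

Step 1 — column means:
  mean(X_1) = (5 + 1 + 3 + 1) / 4 = 10/4 = 2.5
  mean(X_2) = (4 + 1 + 2 + 3) / 4 = 10/4 = 2.5

Step 2 — sample covariance S[i,j] = (1/(n-1)) · Σ_k (x_{k,i} - mean_i) · (x_{k,j} - mean_j), with n-1 = 3.
  S[X_1,X_1] = ((2.5)·(2.5) + (-1.5)·(-1.5) + (0.5)·(0.5) + (-1.5)·(-1.5)) / 3 = 11/3 = 3.6667
  S[X_1,X_2] = ((2.5)·(1.5) + (-1.5)·(-1.5) + (0.5)·(-0.5) + (-1.5)·(0.5)) / 3 = 5/3 = 1.6667
  S[X_2,X_2] = ((1.5)·(1.5) + (-1.5)·(-1.5) + (-0.5)·(-0.5) + (0.5)·(0.5)) / 3 = 5/3 = 1.6667

S is symmetric (S[j,i] = S[i,j]). Assembling:

S = [[3.6667, 1.6667],
 [1.6667, 1.6667]]


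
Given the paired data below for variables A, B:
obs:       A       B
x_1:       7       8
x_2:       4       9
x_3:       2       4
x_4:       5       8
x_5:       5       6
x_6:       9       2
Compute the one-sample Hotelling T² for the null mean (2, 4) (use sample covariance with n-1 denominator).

Step 1 — sample mean vector:
  mean(A) = (7 + 4 + 2 + 5 + 5 + 9) / 6 = 32/6 = 5.3333
  mean(B) = (8 + 9 + 4 + 8 + 6 + 2) / 6 = 37/6 = 6.1667
  x̄ = (5.3333, 6.1667),  deviation x̄ - mu_0 = (5.3333, 6.1667) - (2, 4) = (3.3333, 2.1667).

Step 2 — sample covariance matrix, S[i,j] = (1/(n-1)) · Σ_k (x_{k,i} - mean_i) · (x_{k,j} - mean_j), divisor n-1 = 5:
  S[A,A] = ((1.6667)·(1.6667) + (-1.3333)·(-1.3333) + (-3.3333)·(-3.3333) + (-0.3333)·(-0.3333) + (-0.3333)·(-0.3333) + (3.6667)·(3.6667)) / 5 = 29.3333/5 = 5.8667
  S[A,B] = ((1.6667)·(1.8333) + (-1.3333)·(2.8333) + (-3.3333)·(-2.1667) + (-0.3333)·(1.8333) + (-0.3333)·(-0.1667) + (3.6667)·(-4.1667)) / 5 = -9.3333/5 = -1.8667
  S[B,B] = ((1.8333)·(1.8333) + (2.8333)·(2.8333) + (-2.1667)·(-2.1667) + (1.8333)·(1.8333) + (-0.1667)·(-0.1667) + (-4.1667)·(-4.1667)) / 5 = 36.8333/5 = 7.3667
  S = [[5.8667, -1.8667],
 [-1.8667, 7.3667]].

Step 3 — invert S. det(S) = 5.8667·7.3667 - (-1.8667)² = 39.7333.
  S^{-1} = (1/det) · [[d, -b], [-b, a]] = [[0.1854, 0.047],
 [0.047, 0.1477]].

Step 4 — quadratic form (x̄ - mu_0)^T · S^{-1} · (x̄ - mu_0):
  S^{-1} · (x̄ - mu_0) = (0.7198, 0.4765),
  (x̄ - mu_0)^T · [...] = (3.3333)·(0.7198) + (2.1667)·(0.4765) = 3.4318.

Step 5 — scale by n: T² = 6 · 3.4318 = 20.5906.

T² ≈ 20.5906


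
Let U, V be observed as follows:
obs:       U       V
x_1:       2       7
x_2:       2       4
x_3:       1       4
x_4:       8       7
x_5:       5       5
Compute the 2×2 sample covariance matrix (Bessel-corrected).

Step 1 — column means:
  mean(U) = (2 + 2 + 1 + 8 + 5) / 5 = 18/5 = 3.6
  mean(V) = (7 + 4 + 4 + 7 + 5) / 5 = 27/5 = 5.4

Step 2 — sample covariance S[i,j] = (1/(n-1)) · Σ_k (x_{k,i} - mean_i) · (x_{k,j} - mean_j), with n-1 = 4.
  S[U,U] = ((-1.6)·(-1.6) + (-1.6)·(-1.6) + (-2.6)·(-2.6) + (4.4)·(4.4) + (1.4)·(1.4)) / 4 = 33.2/4 = 8.3
  S[U,V] = ((-1.6)·(1.6) + (-1.6)·(-1.4) + (-2.6)·(-1.4) + (4.4)·(1.6) + (1.4)·(-0.4)) / 4 = 9.8/4 = 2.45
  S[V,V] = ((1.6)·(1.6) + (-1.4)·(-1.4) + (-1.4)·(-1.4) + (1.6)·(1.6) + (-0.4)·(-0.4)) / 4 = 9.2/4 = 2.3

S is symmetric (S[j,i] = S[i,j]). Assembling:

S = [[8.3, 2.45],
 [2.45, 2.3]]


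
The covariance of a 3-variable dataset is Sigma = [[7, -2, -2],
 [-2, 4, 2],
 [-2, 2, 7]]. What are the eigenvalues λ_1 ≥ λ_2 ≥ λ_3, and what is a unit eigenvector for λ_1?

Step 1 — characteristic polynomial p(λ) = det(λI - Sigma) = λ³ - tr·λ² + c_1·λ - det, where tr = trace, c_1 = sum of the principal 2×2 minors, det = det(Sigma):
  tr = 7 + 4 + 7 = 18,
  c_1 = (7·4 - (-2)²) + (7·7 - (-2)²) + (4·7 - (2)²) = 24 + 45 + 24 = 93,
  det = 7·(4·7 - (2)²) - (-2)·((-2)·7 - (2)·(-2)) + (-2)·((-2)·(2) - 4·(-2)) = 7·(24) - (-2)·(-10) + (-2)·(4) = 140.
  So p(λ) = λ³ - 18λ² + 93λ - 140.
Step 2 — look for an integer root (rational root theorem: any rational root is an integer divisor of 140). Testing λ = 5:
  p(5) = 125 - 450 + 465 - 140 = 0  ✓
  Dividing out (λ - 5): p(λ) = (λ - 5)(λ² - 13λ + 28).
Step 3 — remaining eigenvalues from the quadratic λ² - 13λ + 28 = 0:
  Δ = 13² - 4·28 = 169 - 112 = 57,  λ = (13 ± √57)/2 = (13 ± 7.5498)/2 ≈ 10.2749 or 2.7251.
  Sorted: λ_1 = 10.2749,  λ_2 = 5,  λ_3 = 2.7251  (check: sum = 18 = tr ✓).

Step 4 — unit eigenvector for λ_1 ≈ 10.2749: v spans the null space of (Sigma - λ_1 I), whose rows are
  r_1 = (-3.2749, -2, -2),  r_2 = (-2, -6.2749, 2),  r_3 = (-2, 2, -3.2749).
  v is orthogonal to every row, so take v ∝ r_1 × r_2 = ((-2)·(2) - (-2)·(-6.2749), (-2)·(-2) - (-3.2749)·(2), (-3.2749)·(-6.2749) - (-2)·(-2)) ≈ (-16.5498, 10.5498, 16.5498).
  Rescale (multiply by -1 so the first nonzero entry is positive): u = (16.5498, -10.5498, -16.5498).
  ||u|| = √((16.5498)² + (-10.5498)² + (-16.5498)²) = √(659.093) ≈ 25.6728,  v_1 = u/||u|| ≈ (0.6446, -0.4109, -0.6446) (||v_1|| = 1).

λ_1 = 10.2749,  λ_2 = 5,  λ_3 = 2.7251;  v_1 ≈ (0.6446, -0.4109, -0.6446)
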